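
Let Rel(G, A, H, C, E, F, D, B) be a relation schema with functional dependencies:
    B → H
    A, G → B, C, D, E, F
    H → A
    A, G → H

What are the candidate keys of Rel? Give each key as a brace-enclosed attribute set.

{G} never appears on the right of any FD, so every key must include it.
{A, G}⁺ = {A, B, C, D, E, F, G, H} — all of the relation — so {A, G} is a candidate key.
{B, G}⁺ = {A, B, C, D, E, F, G, H} — all of the relation — so {B, G} is a candidate key.
{G, H}⁺ = {A, B, C, D, E, F, G, H} — all of the relation — so {G, H} is a candidate key.
Any other superkey properly contains one of these, so there are no further candidate keys.

{A, G}, {B, G}, {G, H}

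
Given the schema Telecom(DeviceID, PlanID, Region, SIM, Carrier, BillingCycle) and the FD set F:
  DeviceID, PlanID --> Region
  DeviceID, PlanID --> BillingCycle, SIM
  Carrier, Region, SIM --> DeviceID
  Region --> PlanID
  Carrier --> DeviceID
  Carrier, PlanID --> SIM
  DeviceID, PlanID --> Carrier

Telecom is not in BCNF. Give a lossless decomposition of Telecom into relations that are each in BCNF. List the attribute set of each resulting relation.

Candidate keys of the original relation: {Carrier, PlanID}, {Carrier, Region}, {DeviceID, PlanID}, {DeviceID, Region}.
In {BillingCycle, Carrier, DeviceID, PlanID, Region, SIM}, {Region} is not a superkey ({Region}⁺ restricted to this set is {PlanID, Region}), so split on Region --> PlanID into {PlanID, Region} and {BillingCycle, Carrier, DeviceID, Region, SIM}.
{PlanID, Region} is in BCNF.
In {BillingCycle, Carrier, DeviceID, Region, SIM}, {Carrier} is not a superkey ({Carrier}⁺ restricted to this set is {Carrier, DeviceID}), so split on Carrier --> DeviceID into {Carrier, DeviceID} and {BillingCycle, Carrier, Region, SIM}.
{Carrier, DeviceID} is in BCNF.
{BillingCycle, Carrier, Region, SIM} is in BCNF.

{BillingCycle, Carrier, Region, SIM}; {Carrier, DeviceID}; {PlanID, Region}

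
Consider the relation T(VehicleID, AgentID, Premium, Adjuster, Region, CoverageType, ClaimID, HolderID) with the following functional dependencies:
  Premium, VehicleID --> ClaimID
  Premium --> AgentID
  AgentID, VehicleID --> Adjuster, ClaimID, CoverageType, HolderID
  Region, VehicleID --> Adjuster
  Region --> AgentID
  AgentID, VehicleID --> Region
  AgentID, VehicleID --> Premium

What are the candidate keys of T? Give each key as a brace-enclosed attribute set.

{AgentID, VehicleID}, {Premium, VehicleID}, {Region, VehicleID}

{VehicleID} never appears on the right of any FD, so every key must include it.
{AgentID, VehicleID}⁺ = {Adjuster, AgentID, ClaimID, CoverageType, HolderID, Premium, Region, VehicleID} — all of the relation — so {AgentID, VehicleID} is a candidate key.
{Premium, VehicleID}⁺ = {Adjuster, AgentID, ClaimID, CoverageType, HolderID, Premium, Region, VehicleID} — all of the relation — so {Premium, VehicleID} is a candidate key.
{Region, VehicleID}⁺ = {Adjuster, AgentID, ClaimID, CoverageType, HolderID, Premium, Region, VehicleID} — all of the relation — so {Region, VehicleID} is a candidate key.
Any other superkey properly contains one of these, so there are no further candidate keys.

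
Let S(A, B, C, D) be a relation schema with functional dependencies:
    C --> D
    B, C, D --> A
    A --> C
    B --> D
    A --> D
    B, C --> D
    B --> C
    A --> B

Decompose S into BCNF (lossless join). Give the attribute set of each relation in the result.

Candidate keys of the original relation: {A}, {B}.
Within {A, B, C, D}: {C}⁺ ∩ {A, B, C, D} = {C, D}, not the whole set, so C --> D violates BCNF; decompose into {C, D} and {A, B, C}.
{C, D} has no BCNF violation.
{A, B, C} has no BCNF violation.

{A, B, C}; {C, D}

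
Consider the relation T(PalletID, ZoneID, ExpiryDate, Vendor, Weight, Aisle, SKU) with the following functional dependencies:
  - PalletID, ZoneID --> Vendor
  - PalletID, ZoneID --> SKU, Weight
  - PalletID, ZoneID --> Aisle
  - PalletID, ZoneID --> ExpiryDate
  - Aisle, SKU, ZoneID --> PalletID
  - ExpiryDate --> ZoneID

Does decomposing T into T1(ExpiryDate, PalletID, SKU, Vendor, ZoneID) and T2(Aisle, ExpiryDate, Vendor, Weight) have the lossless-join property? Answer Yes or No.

No

Common attributes: {ExpiryDate, Vendor}; their closure is {ExpiryDate, Vendor, ZoneID}.
Neither T1 nor T2 is contained in that closure, so the decomposition is lossy.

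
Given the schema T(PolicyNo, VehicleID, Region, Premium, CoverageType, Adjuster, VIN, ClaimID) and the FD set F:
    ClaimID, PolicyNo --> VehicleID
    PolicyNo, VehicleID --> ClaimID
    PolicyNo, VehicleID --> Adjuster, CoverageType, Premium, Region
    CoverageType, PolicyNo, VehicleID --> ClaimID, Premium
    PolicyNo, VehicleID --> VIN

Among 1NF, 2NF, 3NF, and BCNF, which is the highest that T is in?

BCNF

Candidate keys: {ClaimID, PolicyNo}, {PolicyNo, VehicleID}. Prime attributes: {ClaimID, PolicyNo, VehicleID}.
Each dependency's left side is a superkey — BCNF holds.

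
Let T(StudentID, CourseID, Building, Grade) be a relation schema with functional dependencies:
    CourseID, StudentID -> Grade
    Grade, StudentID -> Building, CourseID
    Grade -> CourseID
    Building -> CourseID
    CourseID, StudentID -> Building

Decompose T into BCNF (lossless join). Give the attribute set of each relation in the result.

Candidate keys of the original relation: {Building, StudentID}, {CourseID, StudentID}, {Grade, StudentID}.
Within {Building, CourseID, Grade, StudentID}: {Grade}⁺ ∩ {Building, CourseID, Grade, StudentID} = {CourseID, Grade}, not the whole set, so Grade -> CourseID violates BCNF; decompose into {CourseID, Grade} and {Building, Grade, StudentID}.
{CourseID, Grade} has no BCNF violation.
{Building, Grade, StudentID} has no BCNF violation.

{Building, Grade, StudentID}; {CourseID, Grade}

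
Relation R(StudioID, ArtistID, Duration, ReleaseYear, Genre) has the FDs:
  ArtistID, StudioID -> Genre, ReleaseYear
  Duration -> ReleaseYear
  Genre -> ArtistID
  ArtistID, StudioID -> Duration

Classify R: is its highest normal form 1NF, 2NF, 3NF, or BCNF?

2NF

Candidate keys: {ArtistID, StudioID}, {Genre, StudioID}. Prime attributes: {ArtistID, Genre, StudioID}.
For Duration -> ReleaseYear we have {Duration}⁺ = {Duration, ReleaseYear}; {Duration} is not a superkey, so BCNF fails.
Because {ReleaseYear} is non-prime and the left side of Duration -> ReleaseYear is not a superkey, the relation is not in 3NF.
No proper subset of a key has a non-prime attribute in its closure, so there is no partial dependency; 2NF holds.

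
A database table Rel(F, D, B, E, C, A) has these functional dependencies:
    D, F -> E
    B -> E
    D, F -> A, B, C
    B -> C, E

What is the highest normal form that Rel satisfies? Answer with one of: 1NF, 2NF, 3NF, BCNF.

2NF

Candidate key: {D, F}. Prime attributes: {D, F}.
B -> E: {B}⁺ = {B, C, E}, which is not all of the attributes, so the left side is not a superkey — BCNF is violated.
Because {E} is non-prime and the left side of B -> E is not a superkey, the relation is not in 3NF.
Checking every proper subset of each key, none determines a non-prime attribute — 2NF is satisfied.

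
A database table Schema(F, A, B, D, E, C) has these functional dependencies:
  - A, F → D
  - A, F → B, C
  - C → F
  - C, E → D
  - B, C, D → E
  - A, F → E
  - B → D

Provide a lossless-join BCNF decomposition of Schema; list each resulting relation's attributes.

Candidate keys of the original relation: {A, C}, {A, F}.
{A, B, C, D, E, F}: {C} determines {C, F} here but is not a superkey — split on C → F, giving {C, F} and {A, B, C, D, E}.
{C, F} has no BCNF violation.
{A, B, C, D, E}: {C, E} determines {C, D, E} here but is not a superkey — split on C, E → D, giving {C, D, E} and {A, B, C, E}.
{C, D, E} has no BCNF violation.
{A, B, C, E}: {B, C} determines {B, C, E} here but is not a superkey — split on B, C → E, giving {B, C, E} and {A, B, C}.
{B, C, E} has no BCNF violation.
{A, B, C} has no BCNF violation.

{A, B, C}; {B, C, E}; {C, D, E}; {C, F}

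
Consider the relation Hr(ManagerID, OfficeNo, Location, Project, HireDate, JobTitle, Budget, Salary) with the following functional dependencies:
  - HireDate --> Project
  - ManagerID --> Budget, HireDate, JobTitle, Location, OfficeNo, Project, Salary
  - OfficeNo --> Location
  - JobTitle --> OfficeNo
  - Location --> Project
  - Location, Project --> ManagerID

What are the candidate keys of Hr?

{JobTitle}⁺ = {Budget, HireDate, JobTitle, Location, ManagerID, OfficeNo, Project, Salary}, which is every attribute, so {JobTitle} is a candidate key.
{Location}⁺ = {Budget, HireDate, JobTitle, Location, ManagerID, OfficeNo, Project, Salary}, which is every attribute, so {Location} is a candidate key.
{ManagerID}⁺ = {Budget, HireDate, JobTitle, Location, ManagerID, OfficeNo, Project, Salary}, which is every attribute, so {ManagerID} is a candidate key.
{OfficeNo}⁺ = {Budget, HireDate, JobTitle, Location, ManagerID, OfficeNo, Project, Salary}, which is every attribute, so {OfficeNo} is a candidate key.
These are minimal and exhaustive — every other superkey contains one of them.

{JobTitle}, {Location}, {ManagerID}, {OfficeNo}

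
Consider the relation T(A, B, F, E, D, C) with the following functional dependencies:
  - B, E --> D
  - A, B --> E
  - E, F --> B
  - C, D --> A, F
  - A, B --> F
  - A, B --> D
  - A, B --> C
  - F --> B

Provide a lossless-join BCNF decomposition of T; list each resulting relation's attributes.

{A, C, E, F}; {B, D, E}; {B, F}

Candidate keys of the original relation: {A, B}, {A, F}, {B, C, E}, {C, D}, {C, E, F}.
In {A, B, C, D, E, F}, {B, E} is not a superkey ({B, E}⁺ restricted to this set is {B, D, E}), so split on B, E --> D into {B, D, E} and {A, B, C, E, F}.
{B, D, E} is in BCNF.
In {A, B, C, E, F}, {E, F} is not a superkey ({E, F}⁺ restricted to this set is {B, E, F}), so split on E, F --> B into {B, E, F} and {A, C, E, F}.
In {B, E, F}, {F} is not a superkey ({F}⁺ restricted to this set is {B, F}), so split on F --> B into {B, F} and {E, F}.
{B, F} is in BCNF.
{E, F} is in BCNF.
{A, C, E, F} is in BCNF.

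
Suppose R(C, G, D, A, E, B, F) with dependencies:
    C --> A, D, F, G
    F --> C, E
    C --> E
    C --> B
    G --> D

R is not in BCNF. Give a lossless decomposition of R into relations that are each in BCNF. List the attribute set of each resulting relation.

Candidate keys of the original relation: {C}, {F}.
Within {A, B, C, D, E, F, G}: {G}⁺ ∩ {A, B, C, D, E, F, G} = {D, G}, not the whole set, so G --> D violates BCNF; decompose into {D, G} and {A, B, C, E, F, G}.
{D, G} is in BCNF.
{A, B, C, E, F, G} is in BCNF.

{A, B, C, E, F, G}; {D, G}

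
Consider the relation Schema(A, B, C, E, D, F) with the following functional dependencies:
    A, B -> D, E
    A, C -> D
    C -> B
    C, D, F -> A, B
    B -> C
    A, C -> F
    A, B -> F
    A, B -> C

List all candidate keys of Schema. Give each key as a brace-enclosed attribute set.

{A, B}, {A, C}, {B, D, F}, {C, D, F}

{A, B} is a candidate key since {A, B}⁺ = {A, B, C, D, E, F} covers every attribute.
{A, C} is a candidate key since {A, C}⁺ = {A, B, C, D, E, F} covers every attribute.
{B, D, F} is a candidate key since {B, D, F}⁺ = {A, B, C, D, E, F} covers every attribute.
{C, D, F} is a candidate key since {C, D, F}⁺ = {A, B, C, D, E, F} covers every attribute.
Any other superkey properly contains one of these, so there are no further candidate keys.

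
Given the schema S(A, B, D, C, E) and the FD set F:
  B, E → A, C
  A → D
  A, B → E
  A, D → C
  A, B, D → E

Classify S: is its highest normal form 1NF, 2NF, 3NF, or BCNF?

Candidate keys: {A, B}, {B, E}. Prime attributes: {A, B, E}.
A → D: {A}⁺ = {A, C, D}, which is not all of the attributes, so the left side is not a superkey — BCNF is violated.
A → D determines the non-prime attribute {D} from a non-superkey — 3NF is violated.
{A} is a proper subset of the key {A, B}, and {A}⁺ contains the non-prime attributes {C, D} — a partial dependency, so 2NF is violated.

1NF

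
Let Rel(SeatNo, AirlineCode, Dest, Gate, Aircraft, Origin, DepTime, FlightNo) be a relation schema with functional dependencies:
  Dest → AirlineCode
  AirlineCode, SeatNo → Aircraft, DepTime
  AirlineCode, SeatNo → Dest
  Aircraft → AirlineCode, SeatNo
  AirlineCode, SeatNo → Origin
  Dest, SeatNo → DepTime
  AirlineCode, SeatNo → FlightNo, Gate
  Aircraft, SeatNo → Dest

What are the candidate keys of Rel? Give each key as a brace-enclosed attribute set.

{Aircraft}, {AirlineCode, SeatNo}, {Dest, SeatNo}

Closure of {Aircraft} is {Aircraft, AirlineCode, DepTime, Dest, FlightNo, Gate, Origin, SeatNo}, the whole schema; {Aircraft} is a candidate key.
Closure of {AirlineCode, SeatNo} is {Aircraft, AirlineCode, DepTime, Dest, FlightNo, Gate, Origin, SeatNo}, the whole schema; {AirlineCode, SeatNo} is a candidate key.
Closure of {Dest, SeatNo} is {Aircraft, AirlineCode, DepTime, Dest, FlightNo, Gate, Origin, SeatNo}, the whole schema; {Dest, SeatNo} is a candidate key.
No proper subset of any of these is a key, and no other minimal superkey exists.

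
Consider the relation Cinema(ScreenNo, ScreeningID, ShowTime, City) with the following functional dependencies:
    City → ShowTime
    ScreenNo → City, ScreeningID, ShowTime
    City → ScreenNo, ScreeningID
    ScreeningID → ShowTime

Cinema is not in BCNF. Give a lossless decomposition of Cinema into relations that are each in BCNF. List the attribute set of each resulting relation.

{City, ScreenNo, ScreeningID}; {ScreeningID, ShowTime}

Candidate keys of the original relation: {City}, {ScreenNo}.
Within {City, ScreenNo, ScreeningID, ShowTime}: {ScreeningID}⁺ ∩ {City, ScreenNo, ScreeningID, ShowTime} = {ScreeningID, ShowTime}, not the whole set, so ScreeningID → ShowTime violates BCNF; decompose into {ScreeningID, ShowTime} and {City, ScreenNo, ScreeningID}.
{ScreeningID, ShowTime} has no BCNF violation.
{City, ScreenNo, ScreeningID} has no BCNF violation.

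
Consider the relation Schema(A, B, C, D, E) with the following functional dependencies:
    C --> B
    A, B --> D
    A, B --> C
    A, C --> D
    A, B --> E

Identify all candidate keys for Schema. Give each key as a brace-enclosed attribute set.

{A, B}, {A, C}

{A} never appears on the right of any FD, so every key must include it.
{A, B} is a candidate key since {A, B}⁺ = {A, B, C, D, E} covers every attribute.
{A, C} is a candidate key since {A, C}⁺ = {A, B, C, D, E} covers every attribute.
Any other superkey properly contains one of these, so there are no further candidate keys.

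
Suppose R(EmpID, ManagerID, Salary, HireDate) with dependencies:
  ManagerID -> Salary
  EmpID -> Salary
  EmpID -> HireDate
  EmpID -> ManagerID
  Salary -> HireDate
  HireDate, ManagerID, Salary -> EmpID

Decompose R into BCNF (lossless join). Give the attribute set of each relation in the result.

Candidate keys of the original relation: {EmpID}, {ManagerID}.
In {EmpID, HireDate, ManagerID, Salary}, {Salary} is not a superkey ({Salary}⁺ restricted to this set is {HireDate, Salary}), so split on Salary -> HireDate into {HireDate, Salary} and {EmpID, ManagerID, Salary}.
{HireDate, Salary} is in BCNF.
{EmpID, ManagerID, Salary} is in BCNF.

{EmpID, ManagerID, Salary}; {HireDate, Salary}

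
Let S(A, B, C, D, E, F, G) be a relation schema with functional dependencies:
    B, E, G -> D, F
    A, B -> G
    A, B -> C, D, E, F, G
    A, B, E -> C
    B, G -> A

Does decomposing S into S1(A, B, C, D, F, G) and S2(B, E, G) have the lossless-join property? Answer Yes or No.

The shared attributes are {B, G} and {B, G}⁺ = {A, B, C, D, E, F, G}.
This includes all of S1, so the common attributes are a superkey of S1 — the join is lossless.

Yes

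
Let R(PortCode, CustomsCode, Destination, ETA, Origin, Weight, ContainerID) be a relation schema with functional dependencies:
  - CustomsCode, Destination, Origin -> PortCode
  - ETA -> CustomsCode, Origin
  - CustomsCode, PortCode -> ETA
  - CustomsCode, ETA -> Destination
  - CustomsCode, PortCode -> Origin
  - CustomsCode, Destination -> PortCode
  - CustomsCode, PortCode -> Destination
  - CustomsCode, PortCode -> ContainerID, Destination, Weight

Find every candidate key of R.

{CustomsCode, Destination}, {CustomsCode, PortCode}, {ETA}

{ETA}⁺ = {ContainerID, CustomsCode, Destination, ETA, Origin, PortCode, Weight} — all of the relation — so {ETA} is a candidate key.
{CustomsCode, Destination}⁺ = {ContainerID, CustomsCode, Destination, ETA, Origin, PortCode, Weight} — all of the relation — so {CustomsCode, Destination} is a candidate key.
{CustomsCode, PortCode}⁺ = {ContainerID, CustomsCode, Destination, ETA, Origin, PortCode, Weight} — all of the relation — so {CustomsCode, PortCode} is a candidate key.
These are minimal and exhaustive — every other superkey contains one of them.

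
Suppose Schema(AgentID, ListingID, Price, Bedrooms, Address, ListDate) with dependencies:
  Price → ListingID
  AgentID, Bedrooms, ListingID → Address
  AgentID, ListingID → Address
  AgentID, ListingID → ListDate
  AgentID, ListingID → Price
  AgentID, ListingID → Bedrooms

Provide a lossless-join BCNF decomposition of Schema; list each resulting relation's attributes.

Candidate keys of the original relation: {AgentID, ListingID}, {AgentID, Price}.
Within {Address, AgentID, Bedrooms, ListDate, ListingID, Price}: {Price}⁺ ∩ {Address, AgentID, Bedrooms, ListDate, ListingID, Price} = {ListingID, Price}, not the whole set, so Price → ListingID violates BCNF; decompose into {ListingID, Price} and {Address, AgentID, Bedrooms, ListDate, Price}.
{ListingID, Price} has no BCNF violation.
{Address, AgentID, Bedrooms, ListDate, Price} has no BCNF violation.

{Address, AgentID, Bedrooms, ListDate, Price}; {ListingID, Price}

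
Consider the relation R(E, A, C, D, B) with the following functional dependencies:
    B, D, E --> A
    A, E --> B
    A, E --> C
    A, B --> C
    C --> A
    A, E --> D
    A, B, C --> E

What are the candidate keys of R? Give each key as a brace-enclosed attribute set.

Closure of {A, B} is {A, B, C, D, E}, the whole schema; {A, B} is a candidate key.
Closure of {A, E} is {A, B, C, D, E}, the whole schema; {A, E} is a candidate key.
Closure of {B, C} is {A, B, C, D, E}, the whole schema; {B, C} is a candidate key.
Closure of {C, E} is {A, B, C, D, E}, the whole schema; {C, E} is a candidate key.
Closure of {B, D, E} is {A, B, C, D, E}, the whole schema; {B, D, E} is a candidate key.
Any other superkey properly contains one of these, so there are no further candidate keys.

{A, B}, {A, E}, {B, C}, {B, D, E}, {C, E}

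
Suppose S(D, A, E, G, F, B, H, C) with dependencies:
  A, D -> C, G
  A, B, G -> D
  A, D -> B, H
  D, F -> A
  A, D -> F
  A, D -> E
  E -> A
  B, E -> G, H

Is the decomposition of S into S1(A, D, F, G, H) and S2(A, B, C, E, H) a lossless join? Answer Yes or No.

S1 ∩ S2 = {A, H}; its closure under F is {A, H}.
S1 ⊄ {A, H} and S2 ⊄ {A, H}, so the split is lossy.

No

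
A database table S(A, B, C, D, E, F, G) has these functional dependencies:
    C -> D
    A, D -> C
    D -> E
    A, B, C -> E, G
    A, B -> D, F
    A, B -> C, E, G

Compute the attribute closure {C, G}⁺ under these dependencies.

{C, D, E, G}

Start with {C, G}.
C -> D applies; add {D} → now {C, D, G}.
D -> E applies; add {E} → now {C, D, E, G}.
No further FD applies.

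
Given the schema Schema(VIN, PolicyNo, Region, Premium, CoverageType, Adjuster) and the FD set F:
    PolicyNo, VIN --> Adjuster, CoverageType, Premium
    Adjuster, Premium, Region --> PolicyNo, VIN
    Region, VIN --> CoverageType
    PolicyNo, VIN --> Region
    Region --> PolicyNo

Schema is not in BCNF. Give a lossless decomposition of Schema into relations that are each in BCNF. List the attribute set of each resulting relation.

Candidate keys of the original relation: {Adjuster, Premium, Region}, {PolicyNo, VIN}, {Region, VIN}.
In {Adjuster, CoverageType, PolicyNo, Premium, Region, VIN}, {Region} is not a superkey ({Region}⁺ restricted to this set is {PolicyNo, Region}), so split on Region --> PolicyNo into {PolicyNo, Region} and {Adjuster, CoverageType, Premium, Region, VIN}.
{PolicyNo, Region}: every determinant is a superkey — BCNF.
{Adjuster, CoverageType, Premium, Region, VIN}: every determinant is a superkey — BCNF.

{Adjuster, CoverageType, Premium, Region, VIN}; {PolicyNo, Region}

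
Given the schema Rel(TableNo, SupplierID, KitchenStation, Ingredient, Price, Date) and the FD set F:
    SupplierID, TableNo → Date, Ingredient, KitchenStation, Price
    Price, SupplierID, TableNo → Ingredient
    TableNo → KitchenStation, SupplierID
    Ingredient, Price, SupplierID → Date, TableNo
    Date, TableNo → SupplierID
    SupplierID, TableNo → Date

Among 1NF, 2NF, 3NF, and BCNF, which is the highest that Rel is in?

BCNF

Candidate keys: {Ingredient, Price, SupplierID}, {TableNo}. Prime attributes: {Ingredient, Price, SupplierID, TableNo}.
The left-hand side of every FD is a superkey, so BCNF is satisfied.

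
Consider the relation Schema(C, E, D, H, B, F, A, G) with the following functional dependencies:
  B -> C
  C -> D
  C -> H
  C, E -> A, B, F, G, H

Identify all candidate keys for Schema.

{B, E}, {C, E}

Attributes never on any right-hand side: {E} — every candidate key must contain it.
{B, E}⁺ = {A, B, C, D, E, F, G, H}, which is every attribute, so {B, E} is a candidate key.
{C, E}⁺ = {A, B, C, D, E, F, G, H}, which is every attribute, so {C, E} is a candidate key.
No proper subset of any of these is a key, and no other minimal superkey exists.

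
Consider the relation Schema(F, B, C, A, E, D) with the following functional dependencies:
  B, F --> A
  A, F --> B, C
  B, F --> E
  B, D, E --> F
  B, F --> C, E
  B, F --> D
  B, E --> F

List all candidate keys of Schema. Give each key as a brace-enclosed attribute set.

{A, F}⁺ = {A, B, C, D, E, F}, which is every attribute, so {A, F} is a candidate key.
{B, E}⁺ = {A, B, C, D, E, F}, which is every attribute, so {B, E} is a candidate key.
{B, F}⁺ = {A, B, C, D, E, F}, which is every attribute, so {B, F} is a candidate key.
These are minimal and exhaustive — every other superkey contains one of them.

{A, F}, {B, E}, {B, F}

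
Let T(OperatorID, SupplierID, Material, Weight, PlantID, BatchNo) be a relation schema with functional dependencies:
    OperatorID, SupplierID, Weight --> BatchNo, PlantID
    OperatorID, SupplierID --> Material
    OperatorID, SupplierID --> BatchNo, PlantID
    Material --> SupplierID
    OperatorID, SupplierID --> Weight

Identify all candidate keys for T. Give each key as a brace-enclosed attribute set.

No FD produces {OperatorID}, so it must be in every candidate key.
{Material, OperatorID}⁺ = {BatchNo, Material, OperatorID, PlantID, SupplierID, Weight}, which is every attribute, so {Material, OperatorID} is a candidate key.
{OperatorID, SupplierID}⁺ = {BatchNo, Material, OperatorID, PlantID, SupplierID, Weight}, which is every attribute, so {OperatorID, SupplierID} is a candidate key.
These are minimal and exhaustive — every other superkey contains one of them.

{Material, OperatorID}, {OperatorID, SupplierID}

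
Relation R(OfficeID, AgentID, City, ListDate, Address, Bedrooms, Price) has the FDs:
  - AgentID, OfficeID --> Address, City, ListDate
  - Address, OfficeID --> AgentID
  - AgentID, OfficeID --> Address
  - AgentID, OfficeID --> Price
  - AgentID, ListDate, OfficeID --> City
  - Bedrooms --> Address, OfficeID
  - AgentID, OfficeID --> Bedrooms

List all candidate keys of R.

Closure of {Bedrooms} is {Address, AgentID, Bedrooms, City, ListDate, OfficeID, Price}, the whole schema; {Bedrooms} is a candidate key.
Closure of {Address, OfficeID} is {Address, AgentID, Bedrooms, City, ListDate, OfficeID, Price}, the whole schema; {Address, OfficeID} is a candidate key.
Closure of {AgentID, OfficeID} is {Address, AgentID, Bedrooms, City, ListDate, OfficeID, Price}, the whole schema; {AgentID, OfficeID} is a candidate key.
No proper subset of any of these is a key, and no other minimal superkey exists.

{Address, OfficeID}, {AgentID, OfficeID}, {Bedrooms}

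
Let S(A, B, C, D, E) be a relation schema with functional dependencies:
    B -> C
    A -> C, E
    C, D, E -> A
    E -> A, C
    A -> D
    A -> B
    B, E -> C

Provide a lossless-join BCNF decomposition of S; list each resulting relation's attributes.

Candidate keys of the original relation: {A}, {E}.
In {A, B, C, D, E}, {B} is not a superkey ({B}⁺ restricted to this set is {B, C}), so split on B -> C into {B, C} and {A, B, D, E}.
{B, C} has no BCNF violation.
{A, B, D, E} has no BCNF violation.

{A, B, D, E}; {B, C}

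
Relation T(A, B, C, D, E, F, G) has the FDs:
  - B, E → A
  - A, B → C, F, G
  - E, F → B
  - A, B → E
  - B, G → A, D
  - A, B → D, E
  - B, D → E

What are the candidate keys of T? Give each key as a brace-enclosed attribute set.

{A, B}, {B, D}, {B, E}, {B, G}, {E, F}

{A, B}⁺ = {A, B, C, D, E, F, G} — all of the relation — so {A, B} is a candidate key.
{B, D}⁺ = {A, B, C, D, E, F, G} — all of the relation — so {B, D} is a candidate key.
{B, E}⁺ = {A, B, C, D, E, F, G} — all of the relation — so {B, E} is a candidate key.
{B, G}⁺ = {A, B, C, D, E, F, G} — all of the relation — so {B, G} is a candidate key.
{E, F}⁺ = {A, B, C, D, E, F, G} — all of the relation — so {E, F} is a candidate key.
These are minimal and exhaustive — every other superkey contains one of them.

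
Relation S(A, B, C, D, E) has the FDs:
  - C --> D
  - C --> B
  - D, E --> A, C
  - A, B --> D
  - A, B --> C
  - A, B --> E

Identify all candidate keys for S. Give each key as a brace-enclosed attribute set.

{A, B} is a candidate key since {A, B}⁺ = {A, B, C, D, E} covers every attribute.
{A, C} is a candidate key since {A, C}⁺ = {A, B, C, D, E} covers every attribute.
{C, E} is a candidate key since {C, E}⁺ = {A, B, C, D, E} covers every attribute.
{D, E} is a candidate key since {D, E}⁺ = {A, B, C, D, E} covers every attribute.
No proper subset of any of these is a key, and no other minimal superkey exists.

{A, B}, {A, C}, {C, E}, {D, E}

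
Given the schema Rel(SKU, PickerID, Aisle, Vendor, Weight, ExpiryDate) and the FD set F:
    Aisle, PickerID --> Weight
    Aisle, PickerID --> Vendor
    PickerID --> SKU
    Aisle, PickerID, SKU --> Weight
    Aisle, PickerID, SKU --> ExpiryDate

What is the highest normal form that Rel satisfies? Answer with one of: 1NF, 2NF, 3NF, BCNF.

Candidate key: {Aisle, PickerID}. Prime attributes: {Aisle, PickerID}.
For PickerID --> SKU we have {PickerID}⁺ = {PickerID, SKU}; {PickerID} is not a superkey, so BCNF fails.
PickerID --> SKU has non-prime {SKU} on the right and a non-superkey on the left, so 3NF fails.
{PickerID} is a proper subset of the key {Aisle, PickerID}, and {PickerID}⁺ contains the non-prime attribute {SKU} — a partial dependency, so 2NF is violated.

1NF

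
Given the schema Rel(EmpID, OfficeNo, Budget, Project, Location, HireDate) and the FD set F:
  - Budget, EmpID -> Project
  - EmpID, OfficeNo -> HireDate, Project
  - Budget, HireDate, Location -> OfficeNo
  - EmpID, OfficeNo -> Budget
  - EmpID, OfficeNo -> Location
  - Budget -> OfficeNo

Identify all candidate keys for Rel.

{Budget, EmpID}, {EmpID, OfficeNo}

No FD produces {EmpID}, so it must be in every candidate key.
{Budget, EmpID} is a candidate key since {Budget, EmpID}⁺ = {Budget, EmpID, HireDate, Location, OfficeNo, Project} covers every attribute.
{EmpID, OfficeNo} is a candidate key since {EmpID, OfficeNo}⁺ = {Budget, EmpID, HireDate, Location, OfficeNo, Project} covers every attribute.
These are minimal and exhaustive — every other superkey contains one of them.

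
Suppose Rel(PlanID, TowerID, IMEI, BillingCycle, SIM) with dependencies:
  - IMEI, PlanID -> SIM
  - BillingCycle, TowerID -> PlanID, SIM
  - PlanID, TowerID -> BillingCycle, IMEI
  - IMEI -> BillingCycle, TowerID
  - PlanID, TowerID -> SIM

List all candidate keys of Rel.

{BillingCycle, TowerID}, {IMEI}, {PlanID, TowerID}

{IMEI} is a candidate key since {IMEI}⁺ = {BillingCycle, IMEI, PlanID, SIM, TowerID} covers every attribute.
{BillingCycle, TowerID} is a candidate key since {BillingCycle, TowerID}⁺ = {BillingCycle, IMEI, PlanID, SIM, TowerID} covers every attribute.
{PlanID, TowerID} is a candidate key since {PlanID, TowerID}⁺ = {BillingCycle, IMEI, PlanID, SIM, TowerID} covers every attribute.
These are minimal and exhaustive — every other superkey contains one of them.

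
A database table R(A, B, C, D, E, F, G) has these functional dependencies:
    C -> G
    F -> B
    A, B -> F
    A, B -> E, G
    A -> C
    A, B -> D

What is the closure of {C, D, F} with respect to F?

{B, C, D, F, G}

Start with {C, D, F}.
C -> G applies; add {G} → now {C, D, F, G}.
F -> B applies; add {B} → now {B, C, D, F, G}.
No further FD applies.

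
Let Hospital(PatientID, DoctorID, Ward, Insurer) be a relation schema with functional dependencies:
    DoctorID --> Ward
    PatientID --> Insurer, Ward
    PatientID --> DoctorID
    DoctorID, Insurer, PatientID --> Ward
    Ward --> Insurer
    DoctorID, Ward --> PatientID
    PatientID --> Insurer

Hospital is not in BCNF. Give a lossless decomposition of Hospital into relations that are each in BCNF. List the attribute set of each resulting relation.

Candidate keys of the original relation: {DoctorID}, {PatientID}.
Within {DoctorID, Insurer, PatientID, Ward}: {Ward}⁺ ∩ {DoctorID, Insurer, PatientID, Ward} = {Insurer, Ward}, not the whole set, so Ward --> Insurer violates BCNF; decompose into {Insurer, Ward} and {DoctorID, PatientID, Ward}.
{Insurer, Ward} has no BCNF violation.
{DoctorID, PatientID, Ward} has no BCNF violation.

{DoctorID, PatientID, Ward}; {Insurer, Ward}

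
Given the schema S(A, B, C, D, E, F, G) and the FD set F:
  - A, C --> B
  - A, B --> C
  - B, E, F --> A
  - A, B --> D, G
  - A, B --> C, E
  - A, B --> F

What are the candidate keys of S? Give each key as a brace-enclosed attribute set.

{A, B}, {A, C}, {B, E, F}

{A, B}⁺ = {A, B, C, D, E, F, G}, which is every attribute, so {A, B} is a candidate key.
{A, C}⁺ = {A, B, C, D, E, F, G}, which is every attribute, so {A, C} is a candidate key.
{B, E, F}⁺ = {A, B, C, D, E, F, G}, which is every attribute, so {B, E, F} is a candidate key.
No proper subset of any of these is a key, and no other minimal superkey exists.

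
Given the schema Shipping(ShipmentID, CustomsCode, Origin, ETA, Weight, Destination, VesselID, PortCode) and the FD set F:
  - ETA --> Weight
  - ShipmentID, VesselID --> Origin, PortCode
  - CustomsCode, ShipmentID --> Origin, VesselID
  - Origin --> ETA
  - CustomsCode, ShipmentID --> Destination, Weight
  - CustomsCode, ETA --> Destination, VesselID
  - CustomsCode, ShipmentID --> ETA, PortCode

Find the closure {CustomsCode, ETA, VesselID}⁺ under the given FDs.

{CustomsCode, Destination, ETA, VesselID, Weight}

Start with {CustomsCode, ETA, VesselID}.
ETA --> Weight applies; add {Weight} → now {CustomsCode, ETA, VesselID, Weight}.
CustomsCode, ETA --> Destination, VesselID applies; add {Destination} → now {CustomsCode, Destination, ETA, VesselID, Weight}.
No further FD applies.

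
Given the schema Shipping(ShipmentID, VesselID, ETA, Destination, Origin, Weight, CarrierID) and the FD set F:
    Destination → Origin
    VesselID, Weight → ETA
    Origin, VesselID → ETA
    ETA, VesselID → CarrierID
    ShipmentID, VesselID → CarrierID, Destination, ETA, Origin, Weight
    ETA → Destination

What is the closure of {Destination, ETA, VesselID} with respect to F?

{CarrierID, Destination, ETA, Origin, VesselID}

Start with {Destination, ETA, VesselID}.
Destination → Origin applies; add {Origin} → now {Destination, ETA, Origin, VesselID}.
ETA, VesselID → CarrierID applies; add {CarrierID} → now {CarrierID, Destination, ETA, Origin, VesselID}.
No further FD applies.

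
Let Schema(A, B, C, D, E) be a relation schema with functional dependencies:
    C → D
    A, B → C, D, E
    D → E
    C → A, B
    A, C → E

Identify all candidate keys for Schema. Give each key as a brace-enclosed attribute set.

{C} is a candidate key since {C}⁺ = {A, B, C, D, E} covers every attribute.
{A, B} is a candidate key since {A, B}⁺ = {A, B, C, D, E} covers every attribute.
No proper subset of any of these is a key, and no other minimal superkey exists.

{A, B}, {C}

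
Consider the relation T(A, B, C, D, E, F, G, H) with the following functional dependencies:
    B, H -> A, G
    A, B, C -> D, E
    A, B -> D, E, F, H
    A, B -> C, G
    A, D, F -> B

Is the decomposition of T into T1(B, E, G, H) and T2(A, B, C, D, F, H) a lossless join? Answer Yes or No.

T1 ∩ T2 = {B, H}; its closure under F is {A, B, C, D, E, F, G, H}.
Since T1 ⊆ {A, B, C, D, E, F, G, H}, the intersection is a superkey of T1; the decomposition is lossless.

Yes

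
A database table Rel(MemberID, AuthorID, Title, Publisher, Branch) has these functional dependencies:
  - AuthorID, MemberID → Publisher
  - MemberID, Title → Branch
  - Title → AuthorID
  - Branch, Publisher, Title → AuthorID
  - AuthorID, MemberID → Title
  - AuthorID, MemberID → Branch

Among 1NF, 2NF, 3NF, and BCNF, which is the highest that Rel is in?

3NF

Candidate keys: {AuthorID, MemberID}, {MemberID, Title}. Prime attributes: {AuthorID, MemberID, Title}.
Title → AuthorID: {Title}⁺ = {AuthorID, Title}, which is not all of the attributes, so the left side is not a superkey — BCNF is violated.
Its right-hand attributes {AuthorID} are all prime, as are those of every other non-superkey FD — the relation is in 3NF.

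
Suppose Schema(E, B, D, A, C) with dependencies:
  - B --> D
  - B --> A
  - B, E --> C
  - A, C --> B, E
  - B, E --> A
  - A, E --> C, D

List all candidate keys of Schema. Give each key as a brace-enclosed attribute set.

{A, C}, {A, E}, {B, C}, {B, E}

{A, C} is a candidate key since {A, C}⁺ = {A, B, C, D, E} covers every attribute.
{A, E} is a candidate key since {A, E}⁺ = {A, B, C, D, E} covers every attribute.
{B, C} is a candidate key since {B, C}⁺ = {A, B, C, D, E} covers every attribute.
{B, E} is a candidate key since {B, E}⁺ = {A, B, C, D, E} covers every attribute.
Any other superkey properly contains one of these, so there are no further candidate keys.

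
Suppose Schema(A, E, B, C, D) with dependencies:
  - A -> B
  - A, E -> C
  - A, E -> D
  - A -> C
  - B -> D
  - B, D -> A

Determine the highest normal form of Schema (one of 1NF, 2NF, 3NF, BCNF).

1NF

Candidate keys: {A, E}, {B, E}. Prime attributes: {A, B, E}.
A -> B: {A}⁺ = {A, B, C, D}, which is not all of the attributes, so the left side is not a superkey — BCNF is violated.
A -> C determines the non-prime attribute {C} from a non-superkey — 3NF is violated.
The proper key subset {A} of {A, E} determines non-prime {C, D}, so the relation is not even in 2NF.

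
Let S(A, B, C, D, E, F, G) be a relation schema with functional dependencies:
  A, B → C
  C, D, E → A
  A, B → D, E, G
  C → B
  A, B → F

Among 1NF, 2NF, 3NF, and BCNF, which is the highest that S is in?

3NF

Candidate keys: {A, B}, {A, C}, {C, D, E}. Prime attributes: {A, B, C, D, E}.
C → B breaks BCNF: {C}⁺ = {B, C}, so {C} is not a superkey.
Since {B} ⊆ prime attributes and every other non-superkey FD also has a prime right side, the schema is in 3NF.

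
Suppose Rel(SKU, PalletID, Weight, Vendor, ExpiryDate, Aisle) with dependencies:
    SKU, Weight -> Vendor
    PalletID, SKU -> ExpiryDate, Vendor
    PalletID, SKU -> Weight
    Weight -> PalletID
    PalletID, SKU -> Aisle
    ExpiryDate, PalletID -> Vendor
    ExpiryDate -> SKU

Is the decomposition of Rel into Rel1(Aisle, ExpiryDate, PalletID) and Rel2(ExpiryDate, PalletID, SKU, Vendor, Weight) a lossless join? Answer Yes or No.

Yes

Common attributes: {ExpiryDate, PalletID}; their closure is {Aisle, ExpiryDate, PalletID, SKU, Vendor, Weight}.
This includes all of Rel1, so the common attributes are a superkey of Rel1 — the join is lossless.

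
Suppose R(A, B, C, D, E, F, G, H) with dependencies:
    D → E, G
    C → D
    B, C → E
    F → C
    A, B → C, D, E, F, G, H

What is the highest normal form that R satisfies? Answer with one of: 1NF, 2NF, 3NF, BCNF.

Candidate key: {A, B}. Prime attributes: {A, B}.
For D → E, G we have {D}⁺ = {D, E, G}; {D} is not a superkey, so BCNF fails.
Because {E, G} are non-prime and the left side of D → E, G is not a superkey, the relation is not in 3NF.
No proper subset of a key has a non-prime attribute in its closure, so there is no partial dependency; 2NF holds.

2NF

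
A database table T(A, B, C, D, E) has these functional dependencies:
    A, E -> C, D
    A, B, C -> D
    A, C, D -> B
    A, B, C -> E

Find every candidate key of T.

Attributes never on any right-hand side: {A} — every candidate key must contain it.
{A, E}⁺ = {A, B, C, D, E} — all of the relation — so {A, E} is a candidate key.
{A, B, C}⁺ = {A, B, C, D, E} — all of the relation — so {A, B, C} is a candidate key.
{A, C, D}⁺ = {A, B, C, D, E} — all of the relation — so {A, C, D} is a candidate key.
Any other superkey properly contains one of these, so there are no further candidate keys.

{A, B, C}, {A, C, D}, {A, E}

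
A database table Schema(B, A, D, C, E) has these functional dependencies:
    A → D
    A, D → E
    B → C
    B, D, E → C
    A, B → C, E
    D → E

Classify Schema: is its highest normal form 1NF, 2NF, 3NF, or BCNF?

Candidate key: {A, B}. Prime attributes: {A, B}.
A → D breaks BCNF: {A}⁺ = {A, D, E}, so {A} is not a superkey.
A → D has non-prime {D} on the right and a non-superkey on the left, so 3NF fails.
The proper key subset {A} of {A, B} determines non-prime {D, E}, so the relation is not even in 2NF.

1NF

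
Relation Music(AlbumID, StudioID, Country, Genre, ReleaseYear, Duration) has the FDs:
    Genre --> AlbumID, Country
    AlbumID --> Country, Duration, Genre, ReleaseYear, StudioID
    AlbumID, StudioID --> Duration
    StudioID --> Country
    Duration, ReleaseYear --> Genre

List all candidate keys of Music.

{AlbumID}, {Duration, ReleaseYear}, {Genre}

Closure of {AlbumID} is {AlbumID, Country, Duration, Genre, ReleaseYear, StudioID}, the whole schema; {AlbumID} is a candidate key.
Closure of {Genre} is {AlbumID, Country, Duration, Genre, ReleaseYear, StudioID}, the whole schema; {Genre} is a candidate key.
Closure of {Duration, ReleaseYear} is {AlbumID, Country, Duration, Genre, ReleaseYear, StudioID}, the whole schema; {Duration, ReleaseYear} is a candidate key.
No proper subset of any of these is a key, and no other minimal superkey exists.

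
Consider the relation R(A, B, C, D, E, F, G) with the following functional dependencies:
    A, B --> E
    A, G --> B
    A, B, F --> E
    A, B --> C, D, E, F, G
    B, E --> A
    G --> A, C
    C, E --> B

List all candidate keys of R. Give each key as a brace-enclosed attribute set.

{A, B}, {B, E}, {C, E}, {G}

{G} is a candidate key since {G}⁺ = {A, B, C, D, E, F, G} covers every attribute.
{A, B} is a candidate key since {A, B}⁺ = {A, B, C, D, E, F, G} covers every attribute.
{B, E} is a candidate key since {B, E}⁺ = {A, B, C, D, E, F, G} covers every attribute.
{C, E} is a candidate key since {C, E}⁺ = {A, B, C, D, E, F, G} covers every attribute.
Any other superkey properly contains one of these, so there are no further candidate keys.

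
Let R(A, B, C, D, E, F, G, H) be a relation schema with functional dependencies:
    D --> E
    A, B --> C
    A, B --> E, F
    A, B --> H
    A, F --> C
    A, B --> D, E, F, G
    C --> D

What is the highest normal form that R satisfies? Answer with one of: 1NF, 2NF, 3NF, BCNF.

Candidate key: {A, B}. Prime attributes: {A, B}.
For D --> E we have {D}⁺ = {D, E}; {D} is not a superkey, so BCNF fails.
D --> E determines the non-prime attribute {E} from a non-superkey — 3NF is violated.
No non-prime attribute depends on a proper subset of any candidate key, so 2NF holds.

2NF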